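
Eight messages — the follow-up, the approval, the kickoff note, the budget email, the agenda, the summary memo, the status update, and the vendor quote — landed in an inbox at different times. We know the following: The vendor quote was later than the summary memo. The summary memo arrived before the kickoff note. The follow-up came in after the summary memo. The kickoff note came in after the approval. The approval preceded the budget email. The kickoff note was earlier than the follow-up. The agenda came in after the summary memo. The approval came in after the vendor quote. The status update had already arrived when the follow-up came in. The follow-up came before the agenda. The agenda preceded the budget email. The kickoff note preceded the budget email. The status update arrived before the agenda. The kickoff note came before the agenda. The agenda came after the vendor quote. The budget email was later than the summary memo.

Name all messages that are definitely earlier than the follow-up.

the approval, the kickoff note, the status update, the summary memo, the vendor quote

Directly stated before the follow-up: the kickoff note, the status update, and the summary memo.
The approval reaches the follow-up via the approval → the kickoff note → the follow-up.
The vendor quote reaches the follow-up via the vendor quote → the approval → the kickoff note → the follow-up.
No chain forces the budget email (or any of the others) ahead of the follow-up.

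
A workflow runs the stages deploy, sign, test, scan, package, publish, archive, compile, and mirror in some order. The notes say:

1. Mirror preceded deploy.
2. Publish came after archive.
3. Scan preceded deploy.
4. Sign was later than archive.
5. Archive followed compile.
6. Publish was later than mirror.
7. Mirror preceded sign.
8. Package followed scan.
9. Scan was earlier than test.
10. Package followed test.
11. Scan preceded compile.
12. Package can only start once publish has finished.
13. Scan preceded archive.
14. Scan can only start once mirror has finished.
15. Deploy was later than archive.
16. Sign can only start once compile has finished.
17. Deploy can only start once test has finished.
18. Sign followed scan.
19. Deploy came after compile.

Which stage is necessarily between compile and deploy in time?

Tracing the constraints gives compile → archive → deploy, so archive sits after compile and before deploy.
No other stage is forced both after compile and before deploy.

archive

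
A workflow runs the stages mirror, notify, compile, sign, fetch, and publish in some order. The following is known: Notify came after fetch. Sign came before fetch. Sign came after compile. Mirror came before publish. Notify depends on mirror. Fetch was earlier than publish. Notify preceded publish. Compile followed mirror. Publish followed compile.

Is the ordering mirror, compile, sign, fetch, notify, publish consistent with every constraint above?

yes

Check each stated constraint against the proposed order — e.g. compile is ahead of publish; mirror is ahead of publish. Every pair is in the required order; nothing is violated.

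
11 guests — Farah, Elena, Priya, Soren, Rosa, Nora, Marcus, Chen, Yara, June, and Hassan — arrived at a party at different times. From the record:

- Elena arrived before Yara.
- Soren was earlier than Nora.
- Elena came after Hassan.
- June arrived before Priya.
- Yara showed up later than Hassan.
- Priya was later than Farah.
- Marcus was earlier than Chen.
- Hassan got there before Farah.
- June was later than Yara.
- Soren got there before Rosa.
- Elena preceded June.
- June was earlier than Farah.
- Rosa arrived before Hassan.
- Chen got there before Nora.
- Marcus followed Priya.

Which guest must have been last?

Nora

Every other guest has a chain of constraints placing them before Nora, so Nora is last.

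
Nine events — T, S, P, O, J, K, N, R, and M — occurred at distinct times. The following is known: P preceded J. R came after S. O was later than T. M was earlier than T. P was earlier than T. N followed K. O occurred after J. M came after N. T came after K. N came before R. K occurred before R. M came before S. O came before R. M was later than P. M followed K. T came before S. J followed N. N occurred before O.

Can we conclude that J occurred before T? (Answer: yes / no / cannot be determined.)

cannot be determined

No chain of stated constraints runs from J to T, and none runs from T to J either.
So the relative order of J and T is not fixed by the given facts.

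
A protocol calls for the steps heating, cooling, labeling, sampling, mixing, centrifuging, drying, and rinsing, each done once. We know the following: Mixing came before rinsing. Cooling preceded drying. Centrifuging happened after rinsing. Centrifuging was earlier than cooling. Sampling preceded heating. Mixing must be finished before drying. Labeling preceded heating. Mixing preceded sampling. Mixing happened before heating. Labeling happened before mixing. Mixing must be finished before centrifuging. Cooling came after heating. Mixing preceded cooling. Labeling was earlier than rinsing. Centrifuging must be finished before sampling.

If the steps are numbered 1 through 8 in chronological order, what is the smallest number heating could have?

6

Centrifuging, labeling, mixing, rinsing, and sampling must all come before heating — 5 forced predecessors.
Nothing else is forced ahead of heating, so its earliest slot is position 5 + 1 = 6.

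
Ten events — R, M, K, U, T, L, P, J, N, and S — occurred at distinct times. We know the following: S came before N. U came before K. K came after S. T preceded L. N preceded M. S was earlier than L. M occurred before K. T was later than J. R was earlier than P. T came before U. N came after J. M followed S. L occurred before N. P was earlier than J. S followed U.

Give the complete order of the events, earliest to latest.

The constraints fix every adjacent pair, so only one ordering works:
R → P → J → T → U → S → L → N → M → K.

R, P, J, T, U, S, L, N, M, K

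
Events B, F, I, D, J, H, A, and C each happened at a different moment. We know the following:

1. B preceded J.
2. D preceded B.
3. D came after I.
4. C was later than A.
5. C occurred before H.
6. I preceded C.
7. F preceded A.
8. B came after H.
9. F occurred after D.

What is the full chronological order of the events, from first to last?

I, D, F, A, C, H, B, J

The constraints fix every adjacent pair, so only one ordering works:
I → D → F → A → C → H → B → J.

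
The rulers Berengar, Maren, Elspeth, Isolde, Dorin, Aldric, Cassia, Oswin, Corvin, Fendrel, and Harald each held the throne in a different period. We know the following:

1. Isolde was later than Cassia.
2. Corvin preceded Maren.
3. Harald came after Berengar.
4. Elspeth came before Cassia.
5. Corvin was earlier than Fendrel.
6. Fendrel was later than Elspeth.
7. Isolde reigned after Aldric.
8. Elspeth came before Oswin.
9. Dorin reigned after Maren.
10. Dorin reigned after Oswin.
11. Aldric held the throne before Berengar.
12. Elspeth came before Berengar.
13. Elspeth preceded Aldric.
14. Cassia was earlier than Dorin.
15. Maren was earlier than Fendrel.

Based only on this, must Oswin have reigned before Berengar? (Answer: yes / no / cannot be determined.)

No chain of stated constraints runs from Oswin to Berengar, and none runs from Berengar to Oswin either.
So the relative order of Oswin and Berengar is not fixed by the given facts.

cannot be determined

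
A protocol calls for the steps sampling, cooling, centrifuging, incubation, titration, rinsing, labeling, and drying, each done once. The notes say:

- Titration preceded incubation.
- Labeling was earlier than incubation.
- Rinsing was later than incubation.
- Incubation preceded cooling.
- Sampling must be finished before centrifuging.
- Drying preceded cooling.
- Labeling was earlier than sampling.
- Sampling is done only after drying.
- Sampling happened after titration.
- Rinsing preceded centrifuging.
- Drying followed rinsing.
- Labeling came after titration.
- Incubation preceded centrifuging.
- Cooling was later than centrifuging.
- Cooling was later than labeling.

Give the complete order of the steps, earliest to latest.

titration, labeling, incubation, rinsing, drying, sampling, centrifuging, cooling

The constraints fix every adjacent pair, so only one ordering works:
titration → labeling → incubation → rinsing → drying → sampling → centrifuging → cooling.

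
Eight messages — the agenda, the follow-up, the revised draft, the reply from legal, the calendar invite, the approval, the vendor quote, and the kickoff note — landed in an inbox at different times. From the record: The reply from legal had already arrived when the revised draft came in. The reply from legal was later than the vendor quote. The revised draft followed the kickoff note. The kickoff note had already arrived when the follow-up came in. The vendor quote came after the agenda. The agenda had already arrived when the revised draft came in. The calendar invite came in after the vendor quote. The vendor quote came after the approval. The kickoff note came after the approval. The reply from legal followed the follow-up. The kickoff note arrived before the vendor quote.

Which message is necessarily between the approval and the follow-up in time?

the kickoff note

Tracing the constraints gives the approval → the kickoff note → the follow-up, so the kickoff note sits after the approval and before the follow-up.
No other message is forced both after the approval and before the follow-up.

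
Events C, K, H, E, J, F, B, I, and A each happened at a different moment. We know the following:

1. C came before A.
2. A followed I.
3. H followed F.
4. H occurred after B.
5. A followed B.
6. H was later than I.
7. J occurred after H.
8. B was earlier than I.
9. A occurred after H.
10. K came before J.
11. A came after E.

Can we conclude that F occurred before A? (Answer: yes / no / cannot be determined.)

Chain the constraints: F → H → A. Each link is directly stated, so F comes before A.

yes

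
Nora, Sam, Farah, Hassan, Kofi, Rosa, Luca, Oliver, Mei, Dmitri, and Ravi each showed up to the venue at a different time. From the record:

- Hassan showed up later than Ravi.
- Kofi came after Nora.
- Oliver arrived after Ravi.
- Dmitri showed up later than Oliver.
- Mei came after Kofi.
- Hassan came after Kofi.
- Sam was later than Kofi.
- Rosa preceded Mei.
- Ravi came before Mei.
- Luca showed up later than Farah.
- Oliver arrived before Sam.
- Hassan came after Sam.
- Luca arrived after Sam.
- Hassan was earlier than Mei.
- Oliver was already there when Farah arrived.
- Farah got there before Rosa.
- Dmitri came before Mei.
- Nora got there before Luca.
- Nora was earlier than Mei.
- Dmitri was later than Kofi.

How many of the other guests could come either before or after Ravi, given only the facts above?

2

Forced after Ravi: Dmitri, Farah, Hassan, Luca, Mei, Oliver, Rosa, and Sam.
That leaves Kofi and Nora with no forced order relative to Ravi — 2.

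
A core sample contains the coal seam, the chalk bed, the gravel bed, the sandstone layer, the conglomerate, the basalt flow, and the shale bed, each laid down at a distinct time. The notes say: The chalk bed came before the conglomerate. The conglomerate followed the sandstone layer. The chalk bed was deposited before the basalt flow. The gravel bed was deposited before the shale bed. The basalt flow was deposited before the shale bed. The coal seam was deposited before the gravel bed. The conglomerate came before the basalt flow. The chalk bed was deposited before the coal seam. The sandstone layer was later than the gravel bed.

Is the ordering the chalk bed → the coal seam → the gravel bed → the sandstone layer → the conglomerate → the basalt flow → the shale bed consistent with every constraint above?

Check each stated constraint against the proposed order — e.g. the gravel bed is ahead of the shale bed; the chalk bed is ahead of the basalt flow. Every pair is in the required order; nothing is violated.

yes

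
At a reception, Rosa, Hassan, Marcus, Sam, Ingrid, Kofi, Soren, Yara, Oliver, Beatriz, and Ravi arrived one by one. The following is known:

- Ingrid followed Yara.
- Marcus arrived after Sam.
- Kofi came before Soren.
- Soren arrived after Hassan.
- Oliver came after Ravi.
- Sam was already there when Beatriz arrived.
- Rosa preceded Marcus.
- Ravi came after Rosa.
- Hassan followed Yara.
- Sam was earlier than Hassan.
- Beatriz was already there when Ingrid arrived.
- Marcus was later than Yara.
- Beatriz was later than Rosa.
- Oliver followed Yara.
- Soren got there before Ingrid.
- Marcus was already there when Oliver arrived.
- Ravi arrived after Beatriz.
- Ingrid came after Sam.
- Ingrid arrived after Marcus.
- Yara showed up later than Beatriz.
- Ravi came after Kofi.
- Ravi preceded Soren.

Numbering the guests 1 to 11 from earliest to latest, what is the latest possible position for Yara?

6

Yara must come before Hassan, Ingrid, Marcus, Oliver, and Soren — 5 guests forced after them.
Everything else can be placed before Yara in some valid order, so Yara can sit as late as position 11 − 5 = 6.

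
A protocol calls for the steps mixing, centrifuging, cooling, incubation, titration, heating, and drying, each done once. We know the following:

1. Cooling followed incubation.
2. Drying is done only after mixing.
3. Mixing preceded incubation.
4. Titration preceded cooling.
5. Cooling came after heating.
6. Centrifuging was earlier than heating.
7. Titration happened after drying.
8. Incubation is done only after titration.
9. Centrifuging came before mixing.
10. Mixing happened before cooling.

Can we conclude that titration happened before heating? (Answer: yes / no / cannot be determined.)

No chain of stated constraints runs from titration to heating, and none runs from heating to titration either.
So the relative order of titration and heating is not fixed by the given facts.

cannot be determined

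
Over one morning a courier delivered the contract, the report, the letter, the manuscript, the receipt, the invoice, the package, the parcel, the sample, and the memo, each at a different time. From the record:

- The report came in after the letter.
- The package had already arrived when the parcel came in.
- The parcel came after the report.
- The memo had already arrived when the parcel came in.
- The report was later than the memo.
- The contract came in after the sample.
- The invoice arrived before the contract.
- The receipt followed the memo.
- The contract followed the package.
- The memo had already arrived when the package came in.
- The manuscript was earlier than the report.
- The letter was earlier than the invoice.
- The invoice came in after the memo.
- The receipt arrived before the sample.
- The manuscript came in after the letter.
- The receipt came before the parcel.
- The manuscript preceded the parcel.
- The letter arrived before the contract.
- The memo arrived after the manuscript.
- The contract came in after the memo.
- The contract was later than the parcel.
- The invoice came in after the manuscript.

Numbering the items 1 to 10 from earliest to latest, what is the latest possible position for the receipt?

The receipt must come before the contract, the parcel, and the sample — 3 items forced after it.
Everything else can be placed before the receipt in some valid order, so the receipt can sit as late as position 10 − 3 = 7.

7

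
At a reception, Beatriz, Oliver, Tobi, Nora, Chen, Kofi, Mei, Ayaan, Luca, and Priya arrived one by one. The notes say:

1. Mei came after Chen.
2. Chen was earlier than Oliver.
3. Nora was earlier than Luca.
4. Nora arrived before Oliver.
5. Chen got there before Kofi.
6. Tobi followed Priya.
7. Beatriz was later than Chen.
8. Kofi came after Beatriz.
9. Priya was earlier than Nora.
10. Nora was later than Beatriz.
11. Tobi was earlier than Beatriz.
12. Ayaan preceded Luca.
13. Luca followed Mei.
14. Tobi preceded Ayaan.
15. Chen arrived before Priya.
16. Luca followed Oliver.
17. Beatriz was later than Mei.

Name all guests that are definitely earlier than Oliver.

Beatriz, Chen, Mei, Nora, Priya, Tobi

Directly stated before Oliver: Chen and Nora.
Beatriz reaches Oliver via Beatriz → Nora → Oliver.
Mei reaches Oliver via Mei → Beatriz → Nora → Oliver.
Priya reaches Oliver via Priya → Nora → Oliver.
Likewise Tobi reaches Oliver by chaining the stated constraints.
No chain forces Ayaan (or any of the others) ahead of Oliver.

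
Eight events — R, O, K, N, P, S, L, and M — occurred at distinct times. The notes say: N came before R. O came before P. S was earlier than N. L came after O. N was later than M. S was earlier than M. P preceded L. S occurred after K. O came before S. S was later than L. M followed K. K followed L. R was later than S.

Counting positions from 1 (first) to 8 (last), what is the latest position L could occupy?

L must come before K, M, N, R, and S — 5 events forced after it.
Everything else can be placed before L in some valid order, so L can sit as late as position 8 − 5 = 3.

3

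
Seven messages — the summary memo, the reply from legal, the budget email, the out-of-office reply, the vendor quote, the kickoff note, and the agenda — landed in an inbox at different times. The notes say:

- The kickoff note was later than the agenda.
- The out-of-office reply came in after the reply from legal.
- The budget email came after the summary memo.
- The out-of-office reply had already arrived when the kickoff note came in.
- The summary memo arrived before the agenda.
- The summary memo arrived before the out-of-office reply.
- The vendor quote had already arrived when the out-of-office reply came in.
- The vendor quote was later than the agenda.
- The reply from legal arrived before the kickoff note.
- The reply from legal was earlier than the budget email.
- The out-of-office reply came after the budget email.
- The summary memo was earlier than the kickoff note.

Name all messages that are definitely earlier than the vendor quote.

Directly stated before the vendor quote: the agenda.
The summary memo reaches the vendor quote via the summary memo → the agenda → the vendor quote.
No chain forces the kickoff note (or any of the others) ahead of the vendor quote.

the agenda, the summary memo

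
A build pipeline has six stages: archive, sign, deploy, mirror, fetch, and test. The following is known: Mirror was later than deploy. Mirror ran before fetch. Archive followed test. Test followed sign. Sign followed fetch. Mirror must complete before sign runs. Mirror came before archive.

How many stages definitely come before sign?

Directly stated before sign: fetch and mirror.
Deploy reaches sign via deploy → mirror → sign.
That's deploy, fetch, and mirror — 3 in all.

3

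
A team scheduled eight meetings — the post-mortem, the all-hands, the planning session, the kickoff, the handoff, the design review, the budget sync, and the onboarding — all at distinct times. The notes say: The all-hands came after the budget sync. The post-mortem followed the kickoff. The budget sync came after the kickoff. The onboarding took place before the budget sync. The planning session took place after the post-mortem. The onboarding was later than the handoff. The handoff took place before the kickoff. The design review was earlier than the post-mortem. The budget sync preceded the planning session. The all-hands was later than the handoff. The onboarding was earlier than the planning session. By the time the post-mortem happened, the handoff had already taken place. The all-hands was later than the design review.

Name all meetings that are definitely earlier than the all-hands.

the budget sync, the design review, the handoff, the kickoff, the onboarding

Directly stated before the all-hands: the budget sync, the design review, and the handoff.
The kickoff reaches the all-hands via the kickoff → the budget sync → the all-hands.
The onboarding reaches the all-hands via the onboarding → the budget sync → the all-hands.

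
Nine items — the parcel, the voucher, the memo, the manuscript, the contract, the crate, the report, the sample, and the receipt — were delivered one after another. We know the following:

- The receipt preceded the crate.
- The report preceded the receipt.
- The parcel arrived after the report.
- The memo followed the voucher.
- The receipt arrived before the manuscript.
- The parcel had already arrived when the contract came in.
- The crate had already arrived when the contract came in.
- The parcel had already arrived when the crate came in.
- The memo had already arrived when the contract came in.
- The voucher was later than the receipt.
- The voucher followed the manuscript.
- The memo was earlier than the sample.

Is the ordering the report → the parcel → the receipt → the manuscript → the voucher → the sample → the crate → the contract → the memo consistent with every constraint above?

no

The constraints require the memo before the contract, but in the proposed sequence the contract appears ahead of the memo. That one violation is enough.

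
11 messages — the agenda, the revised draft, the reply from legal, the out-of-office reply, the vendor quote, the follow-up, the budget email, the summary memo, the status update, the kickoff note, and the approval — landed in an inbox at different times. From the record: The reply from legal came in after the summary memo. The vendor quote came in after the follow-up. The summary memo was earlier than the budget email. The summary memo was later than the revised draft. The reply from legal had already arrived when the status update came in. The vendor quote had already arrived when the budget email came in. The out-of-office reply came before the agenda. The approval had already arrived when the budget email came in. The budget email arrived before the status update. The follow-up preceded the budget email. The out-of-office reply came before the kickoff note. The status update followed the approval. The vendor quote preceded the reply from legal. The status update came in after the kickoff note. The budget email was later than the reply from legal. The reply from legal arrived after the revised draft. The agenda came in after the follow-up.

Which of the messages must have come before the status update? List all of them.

Directly stated before the status update: the approval, the budget email, the kickoff note, and the reply from legal.
The follow-up reaches the status update via the follow-up → the budget email → the status update.
The out-of-office reply reaches the status update via the out-of-office reply → the kickoff note → the status update.
The revised draft reaches the status update via the revised draft → the reply from legal → the status update.
Likewise the summary memo and the vendor quote each reach the status update by chaining the stated constraints.
No chain forces the agenda ahead of the status update.

the approval, the budget email, the follow-up, the kickoff note, the out-of-office reply, the reply from legal, the revised draft, the summary memo, the vendor quote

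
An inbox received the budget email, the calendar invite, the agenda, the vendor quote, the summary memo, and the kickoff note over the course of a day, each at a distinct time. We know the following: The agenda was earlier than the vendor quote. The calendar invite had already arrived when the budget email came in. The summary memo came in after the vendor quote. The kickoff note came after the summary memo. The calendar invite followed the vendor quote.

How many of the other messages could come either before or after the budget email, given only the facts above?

Forced before the budget email: the agenda, the calendar invite, and the vendor quote.
That leaves the kickoff note and the summary memo with no forced order relative to the budget email — 2.

2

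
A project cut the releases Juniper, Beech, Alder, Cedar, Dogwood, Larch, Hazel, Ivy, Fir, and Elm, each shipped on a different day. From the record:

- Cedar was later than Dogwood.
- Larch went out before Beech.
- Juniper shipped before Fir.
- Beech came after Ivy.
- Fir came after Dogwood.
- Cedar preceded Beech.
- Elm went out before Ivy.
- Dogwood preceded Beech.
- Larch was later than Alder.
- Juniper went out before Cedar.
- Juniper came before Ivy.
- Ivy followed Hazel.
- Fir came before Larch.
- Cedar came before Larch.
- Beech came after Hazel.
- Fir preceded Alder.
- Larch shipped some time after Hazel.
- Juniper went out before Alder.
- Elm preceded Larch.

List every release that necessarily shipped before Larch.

Directly stated before Larch: Alder, Cedar, Elm, Fir, and Hazel.
Dogwood reaches Larch via Dogwood → Cedar → Larch.
Juniper reaches Larch via Juniper → Cedar → Larch.
No chain forces Beech (or any of the others) ahead of Larch.

Alder, Cedar, Dogwood, Elm, Fir, Hazel, Juniper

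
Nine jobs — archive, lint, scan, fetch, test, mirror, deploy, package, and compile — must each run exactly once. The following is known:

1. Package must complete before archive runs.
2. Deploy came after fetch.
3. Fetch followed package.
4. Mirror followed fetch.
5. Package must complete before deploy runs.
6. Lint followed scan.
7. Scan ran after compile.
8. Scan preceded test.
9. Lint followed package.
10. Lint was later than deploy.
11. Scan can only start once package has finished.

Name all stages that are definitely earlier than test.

Directly stated before test: scan.
Compile reaches test via compile → scan → test.
Package reaches test via package → scan → test.

compile, package, scan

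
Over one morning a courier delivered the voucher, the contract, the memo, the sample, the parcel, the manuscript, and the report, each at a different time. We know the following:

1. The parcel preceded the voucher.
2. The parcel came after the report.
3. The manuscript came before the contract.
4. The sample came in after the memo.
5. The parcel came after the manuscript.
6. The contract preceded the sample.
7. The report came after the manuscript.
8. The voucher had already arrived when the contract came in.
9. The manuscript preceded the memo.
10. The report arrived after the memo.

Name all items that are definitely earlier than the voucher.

Directly stated before the voucher: the parcel.
The manuscript reaches the voucher via the manuscript → the parcel → the voucher.
The memo reaches the voucher via the memo → the report → the parcel → the voucher.
The report reaches the voucher via the report → the parcel → the voucher.

the manuscript, the memo, the parcel, the report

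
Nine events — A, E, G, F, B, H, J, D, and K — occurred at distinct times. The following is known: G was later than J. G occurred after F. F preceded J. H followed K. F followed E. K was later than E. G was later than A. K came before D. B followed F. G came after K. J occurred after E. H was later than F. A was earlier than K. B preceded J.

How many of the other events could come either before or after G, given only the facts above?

2

Forced before G: A, B, E, F, J, and K.
That leaves D and H with no forced order relative to G — 2.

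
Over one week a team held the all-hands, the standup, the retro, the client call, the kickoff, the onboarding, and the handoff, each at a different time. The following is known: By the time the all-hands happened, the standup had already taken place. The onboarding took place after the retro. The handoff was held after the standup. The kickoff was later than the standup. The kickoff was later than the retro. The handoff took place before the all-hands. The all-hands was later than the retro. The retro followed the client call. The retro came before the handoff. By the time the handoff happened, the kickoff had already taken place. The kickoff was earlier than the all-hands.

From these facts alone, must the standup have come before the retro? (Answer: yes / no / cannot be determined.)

cannot be determined

No chain of stated constraints runs from the standup to the retro, and none runs from the retro to the standup either.
So the relative order of the standup and the retro is not fixed by the given facts.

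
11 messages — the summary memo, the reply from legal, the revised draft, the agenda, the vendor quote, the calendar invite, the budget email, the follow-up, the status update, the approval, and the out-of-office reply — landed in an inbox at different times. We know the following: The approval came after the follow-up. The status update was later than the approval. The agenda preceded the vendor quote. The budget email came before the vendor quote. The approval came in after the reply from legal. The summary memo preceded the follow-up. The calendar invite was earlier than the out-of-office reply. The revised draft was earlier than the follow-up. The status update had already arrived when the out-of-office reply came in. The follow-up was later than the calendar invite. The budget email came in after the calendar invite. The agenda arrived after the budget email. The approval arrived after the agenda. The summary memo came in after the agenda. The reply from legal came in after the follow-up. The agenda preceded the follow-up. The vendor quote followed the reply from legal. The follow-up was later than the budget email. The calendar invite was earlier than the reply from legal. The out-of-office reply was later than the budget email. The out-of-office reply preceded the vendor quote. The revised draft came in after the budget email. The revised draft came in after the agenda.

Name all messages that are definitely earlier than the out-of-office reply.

the agenda, the approval, the budget email, the calendar invite, the follow-up, the reply from legal, the revised draft, the status update, the summary memo

Directly stated before the out-of-office reply: the budget email, the calendar invite, and the status update.
The agenda reaches the out-of-office reply via the agenda → the approval → the status update → the out-of-office reply.
The approval reaches the out-of-office reply via the approval → the status update → the out-of-office reply.
The follow-up reaches the out-of-office reply via the follow-up → the approval → the status update → the out-of-office reply.
Likewise the reply from legal, the revised draft, and the summary memo each reach the out-of-office reply by chaining the stated constraints.
No chain forces the vendor quote ahead of the out-of-office reply.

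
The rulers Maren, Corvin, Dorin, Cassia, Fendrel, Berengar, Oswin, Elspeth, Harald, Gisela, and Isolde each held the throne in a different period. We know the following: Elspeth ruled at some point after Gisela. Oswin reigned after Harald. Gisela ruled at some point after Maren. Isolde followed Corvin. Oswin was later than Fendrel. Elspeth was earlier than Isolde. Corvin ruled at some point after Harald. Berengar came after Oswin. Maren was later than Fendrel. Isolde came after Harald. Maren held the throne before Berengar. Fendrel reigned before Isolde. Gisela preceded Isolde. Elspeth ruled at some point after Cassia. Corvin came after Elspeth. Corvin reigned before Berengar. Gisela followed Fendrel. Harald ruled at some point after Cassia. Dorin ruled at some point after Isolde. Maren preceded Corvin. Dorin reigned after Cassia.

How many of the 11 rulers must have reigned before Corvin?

Directly stated before Corvin: Elspeth, Harald, and Maren.
Cassia reaches Corvin via Cassia → Elspeth → Corvin.
Fendrel reaches Corvin via Fendrel → Maren → Corvin.
Gisela reaches Corvin via Gisela → Elspeth → Corvin.
No chain forces Isolde (or any of the others) ahead of Corvin.
That's Cassia, Elspeth, Fendrel, Gisela, Harald, and Maren — 6 in all.

6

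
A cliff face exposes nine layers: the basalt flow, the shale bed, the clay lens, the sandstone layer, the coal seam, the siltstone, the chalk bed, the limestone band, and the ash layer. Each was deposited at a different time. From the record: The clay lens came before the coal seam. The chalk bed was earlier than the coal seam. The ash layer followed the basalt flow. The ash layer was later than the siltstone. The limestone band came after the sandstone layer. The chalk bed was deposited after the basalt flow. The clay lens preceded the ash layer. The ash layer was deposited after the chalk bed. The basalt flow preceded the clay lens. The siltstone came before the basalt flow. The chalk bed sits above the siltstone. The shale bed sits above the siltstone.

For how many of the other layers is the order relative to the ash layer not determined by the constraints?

4

Forced before the ash layer: the basalt flow, the chalk bed, the clay lens, and the siltstone.
That leaves the coal seam, the limestone band, the sandstone layer, and the shale bed with no forced order relative to the ash layer — 4.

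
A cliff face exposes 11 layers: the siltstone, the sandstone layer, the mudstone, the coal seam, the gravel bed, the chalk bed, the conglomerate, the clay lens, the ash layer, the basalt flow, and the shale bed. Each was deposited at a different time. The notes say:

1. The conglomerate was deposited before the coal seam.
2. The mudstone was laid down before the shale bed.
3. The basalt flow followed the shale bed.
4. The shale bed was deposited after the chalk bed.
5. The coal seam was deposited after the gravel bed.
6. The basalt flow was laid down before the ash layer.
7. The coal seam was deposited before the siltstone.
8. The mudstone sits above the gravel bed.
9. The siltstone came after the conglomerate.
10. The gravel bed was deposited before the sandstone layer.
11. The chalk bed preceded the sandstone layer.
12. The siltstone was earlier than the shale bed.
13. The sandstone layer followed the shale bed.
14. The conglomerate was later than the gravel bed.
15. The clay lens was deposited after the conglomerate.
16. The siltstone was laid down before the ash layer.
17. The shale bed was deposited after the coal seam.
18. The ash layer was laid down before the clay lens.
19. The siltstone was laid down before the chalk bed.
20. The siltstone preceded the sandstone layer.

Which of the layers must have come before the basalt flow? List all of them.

the chalk bed, the coal seam, the conglomerate, the gravel bed, the mudstone, the shale bed, the siltstone

Directly stated before the basalt flow: the shale bed.
The chalk bed reaches the basalt flow via the chalk bed → the shale bed → the basalt flow.
The coal seam reaches the basalt flow via the coal seam → the shale bed → the basalt flow.
The conglomerate reaches the basalt flow via the conglomerate → the siltstone → the shale bed → the basalt flow.
Likewise the gravel bed, the mudstone, and the siltstone each reach the basalt flow by chaining the stated constraints.
No chain forces the ash layer (or any of the others) ahead of the basalt flow.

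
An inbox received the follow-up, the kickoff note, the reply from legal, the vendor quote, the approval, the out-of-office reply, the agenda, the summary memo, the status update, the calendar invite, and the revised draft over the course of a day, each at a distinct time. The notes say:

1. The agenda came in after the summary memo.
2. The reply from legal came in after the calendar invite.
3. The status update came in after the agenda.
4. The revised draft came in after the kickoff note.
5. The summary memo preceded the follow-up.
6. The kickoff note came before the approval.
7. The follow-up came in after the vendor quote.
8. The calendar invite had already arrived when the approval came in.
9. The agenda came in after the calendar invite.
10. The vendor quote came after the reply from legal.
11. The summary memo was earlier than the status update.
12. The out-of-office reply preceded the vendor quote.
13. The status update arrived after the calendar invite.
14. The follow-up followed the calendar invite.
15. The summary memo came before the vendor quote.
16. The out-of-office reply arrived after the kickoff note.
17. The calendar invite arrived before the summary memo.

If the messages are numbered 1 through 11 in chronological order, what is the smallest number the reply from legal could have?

2

The calendar invite must come before the reply from legal — 1 forced predecessor.
Nothing else is forced ahead of the reply from legal, so its earliest slot is position 1 + 1 = 2.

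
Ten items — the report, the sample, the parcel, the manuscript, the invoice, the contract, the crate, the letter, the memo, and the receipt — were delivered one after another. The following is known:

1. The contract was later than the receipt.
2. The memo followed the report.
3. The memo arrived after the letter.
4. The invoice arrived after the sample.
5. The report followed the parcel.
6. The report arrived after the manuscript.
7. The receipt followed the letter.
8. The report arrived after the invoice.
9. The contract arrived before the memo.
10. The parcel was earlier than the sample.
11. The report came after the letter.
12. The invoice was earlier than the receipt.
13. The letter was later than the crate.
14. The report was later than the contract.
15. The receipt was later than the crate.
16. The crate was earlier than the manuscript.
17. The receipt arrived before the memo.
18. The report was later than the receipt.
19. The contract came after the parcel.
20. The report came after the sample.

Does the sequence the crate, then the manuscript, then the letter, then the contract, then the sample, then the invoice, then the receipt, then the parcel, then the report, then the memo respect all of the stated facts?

The constraints require the receipt before the contract, but in the proposed sequence the contract appears ahead of the receipt. That one violation is enough.

no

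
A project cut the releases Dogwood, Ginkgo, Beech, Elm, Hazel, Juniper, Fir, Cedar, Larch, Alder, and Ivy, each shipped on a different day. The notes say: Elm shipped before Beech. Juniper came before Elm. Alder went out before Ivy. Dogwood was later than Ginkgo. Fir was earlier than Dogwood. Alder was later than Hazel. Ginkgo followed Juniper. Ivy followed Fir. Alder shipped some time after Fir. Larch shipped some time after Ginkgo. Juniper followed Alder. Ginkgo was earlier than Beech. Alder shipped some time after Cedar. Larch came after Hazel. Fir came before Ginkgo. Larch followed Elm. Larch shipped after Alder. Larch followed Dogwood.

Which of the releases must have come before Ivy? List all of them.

Alder, Cedar, Fir, Hazel

Directly stated before Ivy: Alder and Fir.
Cedar reaches Ivy via Cedar → Alder → Ivy.
Hazel reaches Ivy via Hazel → Alder → Ivy.
No chain forces Dogwood (or any of the others) ahead of Ivy.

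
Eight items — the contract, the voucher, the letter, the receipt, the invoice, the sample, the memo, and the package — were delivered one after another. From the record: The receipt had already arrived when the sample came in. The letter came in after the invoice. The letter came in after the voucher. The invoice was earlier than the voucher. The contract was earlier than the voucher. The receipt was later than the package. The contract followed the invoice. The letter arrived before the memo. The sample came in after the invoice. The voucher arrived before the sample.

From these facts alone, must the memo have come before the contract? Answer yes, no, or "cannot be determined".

no

Tracing the constraints gives the contract → the voucher → the letter → the memo, so the contract must come before the memo.
That means the memo cannot be before the contract.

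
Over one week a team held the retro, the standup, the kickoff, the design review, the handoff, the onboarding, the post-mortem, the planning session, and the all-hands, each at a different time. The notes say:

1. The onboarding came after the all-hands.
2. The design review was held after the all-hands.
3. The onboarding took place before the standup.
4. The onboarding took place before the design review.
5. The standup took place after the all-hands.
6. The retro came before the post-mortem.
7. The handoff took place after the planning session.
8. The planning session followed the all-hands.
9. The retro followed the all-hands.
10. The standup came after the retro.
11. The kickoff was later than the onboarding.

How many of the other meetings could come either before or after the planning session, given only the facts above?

Forced before the planning session: the all-hands; forced after the planning session: the handoff.
That leaves the design review, the kickoff, the onboarding, the post-mortem, the retro, and the standup with no forced order relative to the planning session — 6.

6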